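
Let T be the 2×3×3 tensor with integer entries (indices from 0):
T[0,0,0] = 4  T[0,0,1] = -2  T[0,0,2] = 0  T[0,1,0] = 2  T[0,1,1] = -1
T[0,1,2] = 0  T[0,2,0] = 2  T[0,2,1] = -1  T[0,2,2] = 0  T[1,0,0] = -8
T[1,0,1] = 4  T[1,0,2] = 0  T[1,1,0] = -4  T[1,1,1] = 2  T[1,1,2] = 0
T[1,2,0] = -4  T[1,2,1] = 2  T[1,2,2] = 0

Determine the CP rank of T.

Lower bound: T ≠ 0 (e.g. T[0,0,0] = 4), so rank(T) ≥ 1.
Upper bound: the mode-1 fibre T[:,0,0] = [4, -8] gives a = [1, -2] (primitive direction); the mode-2 fibre T[0,:,0] = [4, 2, 2] gives b = [2, 1, 1]; then c[k] = T[0,0,k] / (a[0]·b[0]) = [4, -2, 0] / 2 = [2, -1, 0].
Expanding [1, -2] (x) [2, 1, 1] (x) [2, -1, 0] reproduces all 18 entries of T, so T = [1, -2] (x) [2, 1, 1] (x) [2, -1, 0] and rank(T) ≤ 1.
These bounds meet, so rank(T) = 1.

1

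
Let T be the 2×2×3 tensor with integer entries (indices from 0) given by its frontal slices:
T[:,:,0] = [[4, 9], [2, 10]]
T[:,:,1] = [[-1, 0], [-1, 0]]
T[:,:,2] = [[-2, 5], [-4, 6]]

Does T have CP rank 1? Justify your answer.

No

The mode-3 unfolding of T (rows indexed by k, columns by (i,j) = (0,0), (0,1), (1,0), (1,1)) is [[4, 9, 2, 10], [-1, 0, -1, 0], [-2, 5, -4, 6]].
There the 3×3 minor on rows k ∈ {0, 1, 2}, columns (i,j) ∈ {(0,0), (0,1), (1,0)} is det [[4, 9, 2], [-1, 0, -1], [-2, 5, -4]] = -8 ≠ 0, so this unfolding has rank ≥ 3; CP rank is at least every unfolding rank, so rank(T) ≥ 3.
In particular rank(T) ≥ 3 > 1, so T is not rank-1.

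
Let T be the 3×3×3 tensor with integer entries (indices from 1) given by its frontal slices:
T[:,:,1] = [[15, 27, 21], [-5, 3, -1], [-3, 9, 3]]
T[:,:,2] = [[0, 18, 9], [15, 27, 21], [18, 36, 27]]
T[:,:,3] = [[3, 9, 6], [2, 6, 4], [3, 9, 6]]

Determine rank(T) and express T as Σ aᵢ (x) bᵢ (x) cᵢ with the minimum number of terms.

Lower bound: the mode-3 unfolding of T (rows indexed by k, columns by (i,j) = (1,1), (1,2), (1,3), (2,1), (2,2), (2,3), (3,1), (3,2), (3,3)) is [[15, 27, 21, -5, 3, -1, -3, 9, 3], [0, 18, 9, 15, 27, 21, 18, 36, 27], [3, 9, 6, 2, 6, 4, 3, 9, 6]].
There the 2×2 minor on rows k ∈ {1, 2}, columns (i,j) ∈ {(1,1), (1,2)} is det [[15, 27], [0, 18]] = 270 ≠ 0, so this unfolding has rank ≥ 2; CP rank is at least every unfolding rank, so rank(T) ≥ 2. (Flattening ranks never certify an upper bound on CP rank; for that we must actually write T with 2 rank-1 terms.)
Upper bound — finding two terms. Write S_k = T[:,:,k] for the frontal slices: S₁ = [[15, 27, 21], [-5, 3, -1], [-3, 9, 3]], S₂ = [[0, 18, 9], [15, 27, 21], [18, 36, 27]], S₃ = [[3, 9, 6], [2, 6, 4], [3, 9, 6]].
If T = a₁ (x) b₁ (x) c₁ + a₂ (x) b₂ (x) c₂ then each S_k = c₁[k]·a₁b₁ᵀ + c₂[k]·a₂b₂ᵀ. S₁ and S₂ are linearly independent, so a₁b₁ᵀ and a₂b₂ᵀ must span the same plane of matrices: they are the rank-1 matrices of the form x·S₁ + y·S₂.
The 2×2 minor of x·S₁ + y·S₂ on rows {1,2}, columns {1,2} is 180·x² + 90·xy − 270·y² = 90·(2·x + 3·y)(x − y), vanishing at (x:y) = (3:-2) and (1:1).
M₁ = 3·S₁ − 2·S₂ = [[45, 45, 45], [-45, -45, -45], [-45, -45, -45]] = 45·(1, -1, -1)(1, 1, 1)ᵀ and M₂ = S₁ + S₂ = [[15, 45, 30], [10, 30, 20], [15, 45, 30]] = 5·(3, 2, 3)(1, 3, 2)ᵀ, so take a₁ = (1, -1, -1), b₁ = (1, 1, 1), a₂ = (3, 2, 3), b₂ = (1, 3, 2).
Each slice is an integer combination of E₁ = a₁b₁ᵀ and E₂ = a₂b₂ᵀ: S₁ = 9·E₁ + 2·E₂, S₂ = −9·E₁ + 3·E₂, S₃ = E₂; reading off coefficients, c₁ = (9, -9, 0) and c₂ = (2, 3, 1).
Hence T = (1, -1, -1) (x) (1, 1, 1) (x) (9, -9, 0) + (3, 2, 3) (x) (1, 3, 2) (x) (2, 3, 1), so rank(T) ≤ 2.
These bounds meet, so rank(T) = 2.

rank(T) = 2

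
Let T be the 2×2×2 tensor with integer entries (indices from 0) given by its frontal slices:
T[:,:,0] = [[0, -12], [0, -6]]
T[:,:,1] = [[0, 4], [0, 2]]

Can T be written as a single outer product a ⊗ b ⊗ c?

Yes

If T = a ⊗ b ⊗ c then every fibre of T is a multiple of the corresponding factor, so read the factors off the fibres through the nonzero entry T[0,1,0] = -12.
The mode-1 fibre T[:,1,0] = [-12, -6] gives a = [2, 1] (primitive direction); the mode-2 fibre T[0,:,0] = [0, -12] gives b = [0, 1]; then c[k] = T[0,1,k] / (a[0]·b[1]) = [-12, 4] / 2 = [-6, 2].
Expanding [2, 1] ⊗ [0, 1] ⊗ [-6, 2] reproduces all 8 entries of T, so T = [2, 1] ⊗ [0, 1] ⊗ [-6, 2] and rank(T) ≤ 1.
Equivalently every frontal slice T[:,:,k] is c[k] times the rank-1 matrix [2, 1] ⊗ [0, 1]. So T has rank 1 (it is nonzero).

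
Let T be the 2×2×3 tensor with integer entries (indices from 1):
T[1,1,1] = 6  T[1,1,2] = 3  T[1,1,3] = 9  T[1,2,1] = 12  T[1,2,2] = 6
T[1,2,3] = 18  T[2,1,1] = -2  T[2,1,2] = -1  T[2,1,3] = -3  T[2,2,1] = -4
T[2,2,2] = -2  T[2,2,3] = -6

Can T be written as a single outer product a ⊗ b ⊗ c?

Yes

If T = a ⊗ b ⊗ c then every fibre of T is a multiple of the corresponding factor, so read the factors off the fibres through the nonzero entry T[1,1,1] = 6.
The mode-1 fibre T[:,1,1] = [6, -2] gives a = (3, -1) (primitive direction); the mode-2 fibre T[1,:,1] = [6, 12] gives b = (1, 2); then c[k] = T[1,1,k] / (a[1]·b[1]) = [6, 3, 9] / 3 = (2, 1, 3).
Expanding (3, -1) ⊗ (1, 2) ⊗ (2, 1, 3) reproduces all 12 entries of T, so T = (3, -1) ⊗ (1, 2) ⊗ (2, 1, 3) and rank(T) ≤ 1.
Equivalently every frontal slice T[:,:,k] is c[k] times the rank-1 matrix (3, -1) ⊗ (1, 2). So T has rank 1 (it is nonzero).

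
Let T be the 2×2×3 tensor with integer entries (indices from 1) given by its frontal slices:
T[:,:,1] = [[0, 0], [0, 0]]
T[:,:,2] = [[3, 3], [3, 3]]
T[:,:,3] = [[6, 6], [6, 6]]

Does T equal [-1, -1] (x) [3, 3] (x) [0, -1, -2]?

Yes

Reconstruct entrywise from the claimed factors. For example, T[1,1,2] = 3 and Σₗ aₗ[1]bₗ[1]cₗ[2] = (-1)·(3)·(-1) = 3; checking all 12 entries, every one matches. The claim holds.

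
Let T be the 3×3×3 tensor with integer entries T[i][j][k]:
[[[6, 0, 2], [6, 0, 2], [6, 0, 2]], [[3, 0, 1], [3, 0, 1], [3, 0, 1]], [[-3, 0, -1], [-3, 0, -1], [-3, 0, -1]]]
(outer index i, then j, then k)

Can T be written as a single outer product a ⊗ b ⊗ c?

If T = a ⊗ b ⊗ c then every fibre of T is a multiple of the corresponding factor, so read the factors off the fibres through the nonzero entry T[0,0,0] = 6.
The mode-1 fibre T[:,0,0] = [6, 3, -3] gives a = (2, 1, -1) (primitive direction); the mode-2 fibre T[0,:,0] = [6, 6, 6] gives b = (1, 1, 1); then c[k] = T[0,0,k] / (a[0]·b[0]) = [6, 0, 2] / 2 = (3, 0, 1).
Expanding (2, 1, -1) ⊗ (1, 1, 1) ⊗ (3, 0, 1) reproduces all 27 entries of T, so T = (2, 1, -1) ⊗ (1, 1, 1) ⊗ (3, 0, 1) and rank(T) ≤ 1.
Equivalently every frontal slice T[:,:,k] is c[k] times the rank-1 matrix (2, 1, -1) ⊗ (1, 1, 1). So T has rank 1 (it is nonzero).

Yes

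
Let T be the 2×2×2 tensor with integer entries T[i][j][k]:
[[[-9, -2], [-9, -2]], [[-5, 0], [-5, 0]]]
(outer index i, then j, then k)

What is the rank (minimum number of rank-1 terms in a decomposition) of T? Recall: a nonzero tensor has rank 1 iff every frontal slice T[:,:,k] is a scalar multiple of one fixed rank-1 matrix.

2

Lower bound: the mode-1 unfolding of T (rows indexed by i, columns by (j,k) = (0,0), (0,1), (1,0), (1,1)) is [[-9, -2, -9, -2], [-5, 0, -5, 0]].
There the 2×2 minor on rows i ∈ {0, 1}, columns (j,k) ∈ {(0,0), (0,1)} is det [[-9, -2], [-5, 0]] = -10 ≠ 0, so this unfolding has rank ≥ 2; CP rank is at least every unfolding rank, so rank(T) ≥ 2. (Flattening ranks never certify an upper bound on CP rank; for that we must actually write T with 2 rank-1 terms.)
Upper bound — finding two terms. Every mode-2 slice of T is a multiple of one matrix: T[:,j,:] = b[j]·M with b = [1, 1] and M = [[-9, -2], [-5, 0]] (rows indexed by i, columns by k). So it suffices to write M as a sum of two rank-1 matrices.
Splitting M by its rows (i = 0, 1), M = [1, 0][-9, -2]ᵀ + [0, 1][-5, 0]ᵀ.
Hence T = [1, 0] ⊗ [1, 1] ⊗ [-9, -2] + [0, 1] ⊗ [1, 1] ⊗ [-5, 0], so rank(T) ≤ 2.
These bounds meet, so rank(T) = 2.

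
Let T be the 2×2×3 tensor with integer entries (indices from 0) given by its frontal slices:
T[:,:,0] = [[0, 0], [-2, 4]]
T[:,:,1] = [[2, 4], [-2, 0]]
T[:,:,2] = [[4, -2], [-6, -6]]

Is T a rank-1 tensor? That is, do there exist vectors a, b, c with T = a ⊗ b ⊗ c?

No

The mode-3 unfolding of T (rows indexed by k, columns by (i,j) = (0,0), (0,1), (1,0), (1,1)) is [[0, 0, -2, 4], [2, 4, -2, 0], [4, -2, -6, -6]].
There the 3×3 minor on rows k ∈ {0, 1, 2}, columns (i,j) ∈ {(0,0), (0,1), (1,0)} is det [[0, 0, -2], [2, 4, -2], [4, -2, -6]] = 40 ≠ 0, so this unfolding has rank ≥ 3; CP rank is at least every unfolding rank, so rank(T) ≥ 3.
In particular rank(T) ≥ 3 > 1, so T is not rank-1.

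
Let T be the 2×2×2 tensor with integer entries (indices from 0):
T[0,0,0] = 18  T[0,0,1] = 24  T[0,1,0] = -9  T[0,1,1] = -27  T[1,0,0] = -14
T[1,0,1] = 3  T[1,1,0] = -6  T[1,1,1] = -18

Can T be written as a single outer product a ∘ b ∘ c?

The mode-1 unfolding of T (rows indexed by i, columns by (j,k) = (0,0), (0,1), (1,0), (1,1)) is [[18, 24, -9, -27], [-14, 3, -6, -18]].
There the 2×2 minor on rows i ∈ {0, 1}, columns (j,k) ∈ {(0,0), (0,1)} is det [[18, 24], [-14, 3]] = 390 ≠ 0, so this unfolding has rank ≥ 2; CP rank is at least every unfolding rank, so rank(T) ≥ 2.
In particular rank(T) ≥ 2 > 1, so T is not rank-1.

No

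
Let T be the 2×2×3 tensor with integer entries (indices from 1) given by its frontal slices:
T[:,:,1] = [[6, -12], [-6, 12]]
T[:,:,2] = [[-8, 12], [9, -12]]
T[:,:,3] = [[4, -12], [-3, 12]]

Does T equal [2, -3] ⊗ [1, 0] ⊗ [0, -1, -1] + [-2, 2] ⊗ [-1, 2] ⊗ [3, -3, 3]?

Yes

Reconstruct entrywise from the claimed factors. For example, T[2,2,2] = -12 and Σₗ aₗ[2]bₗ[2]cₗ[2] = (-3)·(0)·(-1) + (2)·(2)·(-3) = -12; checking all 12 entries, every one matches. The claim holds.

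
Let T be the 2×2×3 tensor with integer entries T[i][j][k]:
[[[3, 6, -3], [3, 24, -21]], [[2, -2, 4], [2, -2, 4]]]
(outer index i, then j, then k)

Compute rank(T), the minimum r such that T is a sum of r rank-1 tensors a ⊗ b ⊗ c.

Lower bound: the mode-3 unfolding of T (rows indexed by k, columns by (i,j) = (0,0), (0,1), (1,0), (1,1)) is [[3, 3, 2, 2], [6, 24, -2, -2], [-3, -21, 4, 4]].
There the 2×2 minor on rows k ∈ {0, 1}, columns (i,j) ∈ {(0,0), (0,1)} is det [[3, 3], [6, 24]] = 54 ≠ 0, so this unfolding has rank ≥ 2; CP rank is at least every unfolding rank, so rank(T) ≥ 2. (Unfolding ranks only ever bound the CP rank from below — rank(T) can be strictly larger than all of them — so the matching upper bound has to come from an explicit 2-term decomposition.)
Upper bound — finding two terms. Write S_k = T[:,:,k] for the frontal slices: S₀ = [[3, 3], [2, 2]], S₁ = [[6, 24], [-2, -2]], S₂ = [[-3, -21], [4, 4]].
If T = a₁ ⊗ b₁ ⊗ c₁ + a₂ ⊗ b₂ ⊗ c₂ then each S_k = c₁[k]·a₁b₁ᵀ + c₂[k]·a₂b₂ᵀ. S₀ and S₁ are linearly independent, so a₁b₁ᵀ and a₂b₂ᵀ must span the same plane of matrices: they are the rank-1 matrices of the form x·S₀ + y·S₁.
det(x·S₀ + y·S₁) is −36·xy + 36·y² = (-36)·(x − y)(y), vanishing at (x:y) = (1:1) and (1:0).
M₁ = S₀ + S₁ = [[9, 27], [0, 0]] = 9·[1, 0][1, 3]ᵀ and M₂ = S₀ = [[3, 3], [2, 2]] = [3, 2][1, 1]ᵀ, so take a₁ = [1, 0], b₁ = [1, 3], a₂ = [3, 2], b₂ = [1, 1].
Each slice is an integer combination of E₁ = a₁b₁ᵀ and E₂ = a₂b₂ᵀ: S₀ = E₂, S₁ = 9·E₁ − E₂, S₂ = −9·E₁ + 2·E₂; reading off coefficients, c₁ = [0, 9, -9] and c₂ = [1, -1, 2].
Hence T = [1, 0] ⊗ [1, 3] ⊗ [0, 9, -9] + [3, 2] ⊗ [1, 1] ⊗ [1, -1, 2], so rank(T) ≤ 2.
These bounds meet, so rank(T) = 2.

2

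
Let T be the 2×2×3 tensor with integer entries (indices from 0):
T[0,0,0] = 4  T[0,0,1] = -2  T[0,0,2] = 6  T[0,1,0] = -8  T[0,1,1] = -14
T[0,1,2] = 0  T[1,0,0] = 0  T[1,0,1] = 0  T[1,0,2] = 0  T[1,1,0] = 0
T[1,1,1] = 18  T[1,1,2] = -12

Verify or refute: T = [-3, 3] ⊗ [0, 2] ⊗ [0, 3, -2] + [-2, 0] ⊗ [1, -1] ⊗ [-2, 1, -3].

No

Reconstruct entry (0,1,0) from the claimed factors: Σₗ aₗ[0]bₗ[1]cₗ[0] = (-3)·(2)·(0) + (-2)·(-1)·(-2) = -4, but T[0,1,0] = -8. The claim is false.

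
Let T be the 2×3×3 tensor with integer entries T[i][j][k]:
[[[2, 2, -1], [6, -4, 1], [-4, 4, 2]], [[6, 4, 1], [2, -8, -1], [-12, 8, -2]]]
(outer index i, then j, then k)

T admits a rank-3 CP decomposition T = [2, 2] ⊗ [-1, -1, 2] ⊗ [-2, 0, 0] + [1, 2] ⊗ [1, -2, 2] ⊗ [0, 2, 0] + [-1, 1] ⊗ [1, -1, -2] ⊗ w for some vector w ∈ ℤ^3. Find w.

Subtract the known terms from T to get the rank-1 residual R = [-1, 1] ⊗ [1, -1, -2] ⊗ w, so R[i,j,k] = a[i]·b[j]·w[k]. Pick indices with nonzero a[0]·b[0] = (-1)·(1) = -1. Only the fibre through (0,0,·) is needed: R[0,0,:] = T[0,0,:] − Σₗ aₗ[0]bₗ[0]cₗ = [2, 2, -1] − (2)·(-1)·[-2, 0, 0] − (1)·(1)·[0, 2, 0] = [-2, 0, -1]. Then w[k] = R[0,0,k] / -1 for each k, giving w = [-2, 0, -1] / -1 = [2, 0, 1].

w = [2, 0, 1]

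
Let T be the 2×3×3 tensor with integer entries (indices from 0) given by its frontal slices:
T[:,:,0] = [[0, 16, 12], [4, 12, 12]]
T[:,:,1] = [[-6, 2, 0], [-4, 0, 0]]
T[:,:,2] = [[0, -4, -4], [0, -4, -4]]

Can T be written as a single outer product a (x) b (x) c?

No

The mode-3 unfolding of T (rows indexed by k, columns by (i,j) = (0,0), (0,1), (0,2), (1,0), (1,1), (1,2)) is [[0, 16, 12, 4, 12, 12], [-6, 2, 0, -4, 0, 0], [0, -4, -4, 0, -4, -4]].
There the 3×3 minor on rows k ∈ {0, 1, 2}, columns (i,j) ∈ {(0,0), (0,1), (0,2)} is det [[0, 16, 12], [-6, 2, 0], [0, -4, -4]] = -96 ≠ 0, so this unfolding has rank ≥ 3; CP rank is at least every unfolding rank, so rank(T) ≥ 3.
In particular rank(T) ≥ 3 > 1, so T is not rank-1.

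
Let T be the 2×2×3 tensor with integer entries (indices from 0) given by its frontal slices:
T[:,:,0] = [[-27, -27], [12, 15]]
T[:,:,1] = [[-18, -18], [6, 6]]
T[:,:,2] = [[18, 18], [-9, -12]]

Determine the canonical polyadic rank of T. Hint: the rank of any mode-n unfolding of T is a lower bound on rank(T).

Lower bound: the mode-2 unfolding of T (rows indexed by j, columns by (i,k) = (0,0), (0,1), (0,2), (1,0), (1,1), (1,2)) is [[-27, -18, 18, 12, 6, -9], [-27, -18, 18, 15, 6, -12]].
There the 2×2 minor on rows j ∈ {0, 1}, columns (i,k) ∈ {(0,0), (1,0)} is det [[-27, 12], [-27, 15]] = -81 ≠ 0, so this unfolding has rank ≥ 2; CP rank is at least every unfolding rank, so rank(T) ≥ 2. (Unfolding ranks only ever bound the CP rank from below — rank(T) can be strictly larger than all of them — so the matching upper bound has to come from an explicit 2-term decomposition.)
Upper bound — finding two terms. Write S_k = T[:,:,k] for the frontal slices: S₀ = [[-27, -27], [12, 15]], S₁ = [[-18, -18], [6, 6]], S₂ = [[18, 18], [-9, -12]].
If T = a₁ (x) b₁ (x) c₁ + a₂ (x) b₂ (x) c₂ then each S_k = c₁[k]·a₁b₁ᵀ + c₂[k]·a₂b₂ᵀ. S₀ and S₁ are linearly independent, so a₁b₁ᵀ and a₂b₂ᵀ must span the same plane of matrices: they are the rank-1 matrices of the form x·S₀ + y·S₁.
det(x·S₀ + y·S₁) is −81·x² − 54·xy = (-27)·(3·x + 2·y)(x), vanishing at (x:y) = (2:-3) and (0:1).
M₁ = 2·S₀ − 3·S₁ = [[0, 0], [6, 12]] = 6·[0, 1][1, 2]ᵀ and M₂ = S₁ = [[-18, -18], [6, 6]] = (-6)·[3, -1][1, 1]ᵀ, so take a₁ = [0, 1], b₁ = [1, 2], a₂ = [3, -1], b₂ = [1, 1].
Each slice is an integer combination of E₁ = a₁b₁ᵀ and E₂ = a₂b₂ᵀ: S₀ = 3·E₁ − 9·E₂, S₁ = −6·E₂, S₂ = −3·E₁ + 6·E₂; reading off coefficients, c₁ = [3, 0, -3] and c₂ = [-9, -6, 6].
Hence T = [0, 1] (x) [1, 2] (x) [3, 0, -3] + [3, -1] (x) [1, 1] (x) [-9, -6, 6], so rank(T) ≤ 2.
These bounds meet, so rank(T) = 2.

2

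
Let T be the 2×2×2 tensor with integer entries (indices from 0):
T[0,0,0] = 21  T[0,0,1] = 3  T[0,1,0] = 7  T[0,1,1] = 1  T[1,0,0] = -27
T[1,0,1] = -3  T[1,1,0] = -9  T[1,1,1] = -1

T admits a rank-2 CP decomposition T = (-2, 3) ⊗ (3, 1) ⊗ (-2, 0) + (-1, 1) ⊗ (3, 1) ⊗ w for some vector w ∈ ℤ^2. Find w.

w = (-3, -1)

Subtract the known terms from T to get the rank-1 residual R = (-1, 1) ⊗ (3, 1) ⊗ w, so R[i,j,k] = a[i]·b[j]·w[k]. Pick indices with nonzero a[0]·b[0] = (-1)·(3) = -3. Only the fibre through (0,0,·) is needed: R[0,0,:] = T[0,0,:] − Σₗ aₗ[0]bₗ[0]cₗ = [21, 3] − (-2)·(3)·(-2, 0) = [9, 3]. Then w[k] = R[0,0,k] / -3 for each k, giving w = [9, 3] / -3 = (-3, -1).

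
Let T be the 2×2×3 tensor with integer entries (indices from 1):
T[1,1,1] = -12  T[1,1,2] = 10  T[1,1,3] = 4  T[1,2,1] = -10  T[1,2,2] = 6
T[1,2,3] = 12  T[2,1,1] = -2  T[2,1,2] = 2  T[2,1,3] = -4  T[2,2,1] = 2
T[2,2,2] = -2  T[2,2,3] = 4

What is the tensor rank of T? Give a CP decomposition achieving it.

rank(T) = 3

Lower bound: the mode-3 unfolding of T (rows indexed by k, columns by (i,j) = (1,1), (1,2), (2,1), (2,2)) is [[-12, -10, -2, 2], [10, 6, 2, -2], [4, 12, -4, 4]].
There the 3×3 minor on rows k ∈ {1, 2, 3}, columns (i,j) ∈ {(1,1), (1,2), (2,1)} is det [[-12, -10, -2], [10, 6, 2], [4, 12, -4]] = -96 ≠ 0, so this unfolding has rank ≥ 3; CP rank is at least every unfolding rank, so rank(T) ≥ 3. (This is only a lower bound: in general the CP rank may exceed every unfolding rank, so we still need to exhibit 3 rank-1 terms summing to T.)
Upper bound: T is a sum of 3 rank-1 terms, T = [1, 0] ⊗ [1, 1] ⊗ [-8, 8, 8] + [1, 0] ⊗ [1, 2] ⊗ [-2, 0, 0] + [1, 1] ⊗ [1, -1] ⊗ [-2, 2, -4] (one valid choice — decompositions are not unique — normalised so each a, b is primitive with positive first nonzero entry; check it by expanding all entries), so rank(T) ≤ 3.
These bounds meet, so rank(T) = 3.
Check entry T[1,2,3] = 12: (1)·(1)·(8) + (1)·(2)·(0) + (1)·(-1)·(-4) = 12.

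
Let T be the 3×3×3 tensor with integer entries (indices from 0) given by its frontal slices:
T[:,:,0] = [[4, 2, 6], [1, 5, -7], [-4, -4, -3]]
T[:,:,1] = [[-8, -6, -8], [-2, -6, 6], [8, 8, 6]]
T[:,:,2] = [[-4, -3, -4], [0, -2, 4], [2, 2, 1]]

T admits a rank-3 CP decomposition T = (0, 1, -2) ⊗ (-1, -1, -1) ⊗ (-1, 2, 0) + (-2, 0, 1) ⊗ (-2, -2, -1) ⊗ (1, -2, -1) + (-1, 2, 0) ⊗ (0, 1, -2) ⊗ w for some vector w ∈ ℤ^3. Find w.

w = (2, -2, -1)

Subtract the known terms from T to get the rank-1 residual R = (-1, 2, 0) ⊗ (0, 1, -2) ⊗ w, so R[i,j,k] = a[i]·b[j]·w[k]. Pick indices with nonzero a[0]·b[1] = (-1)·(1) = -1. Only the fibre through (0,1,·) is needed: R[0,1,:] = T[0,1,:] − Σₗ aₗ[0]bₗ[1]cₗ = [2, -6, -3] − (0)·(-1)·(-1, 2, 0) − (-2)·(-2)·(1, -2, -1) = [-2, 2, 1]. Then w[k] = R[0,1,k] / -1 for each k, giving w = [-2, 2, 1] / -1 = (2, -2, -1).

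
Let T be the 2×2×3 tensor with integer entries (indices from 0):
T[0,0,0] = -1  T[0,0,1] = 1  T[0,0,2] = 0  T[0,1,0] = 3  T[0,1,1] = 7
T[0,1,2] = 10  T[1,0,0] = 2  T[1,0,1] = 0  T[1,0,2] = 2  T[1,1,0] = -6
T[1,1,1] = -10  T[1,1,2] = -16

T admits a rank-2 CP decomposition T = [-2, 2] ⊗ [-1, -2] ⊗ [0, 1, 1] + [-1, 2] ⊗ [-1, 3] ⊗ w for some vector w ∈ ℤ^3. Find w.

Subtract the known terms from T to get the rank-1 residual R = [-1, 2] ⊗ [-1, 3] ⊗ w, so R[i,j,k] = a[i]·b[j]·w[k]. Pick indices with nonzero a[0]·b[0] = (-1)·(-1) = 1. Only the fibre through (0,0,·) is needed: R[0,0,:] = T[0,0,:] − Σₗ aₗ[0]bₗ[0]cₗ = [-1, 1, 0] − (-2)·(-1)·[0, 1, 1] = [-1, -1, -2]. Then w[k] = R[0,0,k] / 1 for each k, giving w = [-1, -1, -2] / 1 = [-1, -1, -2].

w = [-1, -1, -2]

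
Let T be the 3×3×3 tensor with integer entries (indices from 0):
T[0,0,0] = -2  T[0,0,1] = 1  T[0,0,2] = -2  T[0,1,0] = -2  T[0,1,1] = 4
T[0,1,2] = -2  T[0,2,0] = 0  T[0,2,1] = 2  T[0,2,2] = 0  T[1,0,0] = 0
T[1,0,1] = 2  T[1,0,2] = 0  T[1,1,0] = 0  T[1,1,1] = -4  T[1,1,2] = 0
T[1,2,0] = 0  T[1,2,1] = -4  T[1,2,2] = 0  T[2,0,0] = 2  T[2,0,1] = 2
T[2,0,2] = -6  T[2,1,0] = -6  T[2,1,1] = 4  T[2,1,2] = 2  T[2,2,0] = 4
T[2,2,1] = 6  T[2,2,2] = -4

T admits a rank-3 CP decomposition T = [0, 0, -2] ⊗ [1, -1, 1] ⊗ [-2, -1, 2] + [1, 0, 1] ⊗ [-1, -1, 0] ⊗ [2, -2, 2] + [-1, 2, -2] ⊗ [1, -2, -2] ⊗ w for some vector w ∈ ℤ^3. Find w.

w = [0, 1, 0]

Subtract the known terms from T to get the rank-1 residual R = [-1, 2, -2] ⊗ [1, -2, -2] ⊗ w, so R[i,j,k] = a[i]·b[j]·w[k]. Pick indices with nonzero a[0]·b[0] = (-1)·(1) = -1. Only the fibre through (0,0,·) is needed: R[0,0,:] = T[0,0,:] − Σₗ aₗ[0]bₗ[0]cₗ = [-2, 1, -2] − (0)·(1)·[-2, -1, 2] − (1)·(-1)·[2, -2, 2] = [0, -1, 0]. Then w[k] = R[0,0,k] / -1 for each k, giving w = [0, -1, 0] / -1 = [0, 1, 0].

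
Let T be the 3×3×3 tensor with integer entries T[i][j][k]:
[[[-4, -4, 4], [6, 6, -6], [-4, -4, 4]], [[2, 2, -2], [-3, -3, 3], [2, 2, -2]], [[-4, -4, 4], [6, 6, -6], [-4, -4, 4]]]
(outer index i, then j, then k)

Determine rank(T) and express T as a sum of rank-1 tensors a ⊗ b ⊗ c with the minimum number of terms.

Lower bound: T ≠ 0 (e.g. T[0,0,0] = -4), so rank(T) ≥ 1.
Upper bound: if T = a ⊗ b ⊗ c then every fibre of T is a multiple of the corresponding factor, so read the factors off the fibres through the nonzero entry T[0,0,0] = -4.
The mode-1 fibre T[:,0,0] = [-4, 2, -4] gives a = [2, -1, 2] (primitive direction); the mode-2 fibre T[0,:,0] = [-4, 6, -4] gives b = [2, -3, 2]; then c[k] = T[0,0,k] / (a[0]·b[0]) = [-4, -4, 4] / 4 = [-1, -1, 1].
Expanding [2, -1, 2] ⊗ [2, -3, 2] ⊗ [-1, -1, 1] reproduces all 27 entries of T, so T = [2, -1, 2] ⊗ [2, -3, 2] ⊗ [-1, -1, 1] and rank(T) ≤ 1.
These bounds meet, so rank(T) = 1.

rank(T) = 1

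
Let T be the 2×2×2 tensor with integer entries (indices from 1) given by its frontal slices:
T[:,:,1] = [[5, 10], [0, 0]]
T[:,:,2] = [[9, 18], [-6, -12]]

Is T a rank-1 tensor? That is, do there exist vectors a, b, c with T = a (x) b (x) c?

The mode-1 unfolding of T (rows indexed by i, columns by (j,k) = (1,1), (1,2), (2,1), (2,2)) is [[5, 9, 10, 18], [0, -6, 0, -12]].
There the 2×2 minor on rows i ∈ {1, 2}, columns (j,k) ∈ {(1,1), (1,2)} is det [[5, 9], [0, -6]] = -30 ≠ 0, so this unfolding has rank ≥ 2; CP rank is at least every unfolding rank, so rank(T) ≥ 2.
In particular rank(T) ≥ 2 > 1, so T is not rank-1.

No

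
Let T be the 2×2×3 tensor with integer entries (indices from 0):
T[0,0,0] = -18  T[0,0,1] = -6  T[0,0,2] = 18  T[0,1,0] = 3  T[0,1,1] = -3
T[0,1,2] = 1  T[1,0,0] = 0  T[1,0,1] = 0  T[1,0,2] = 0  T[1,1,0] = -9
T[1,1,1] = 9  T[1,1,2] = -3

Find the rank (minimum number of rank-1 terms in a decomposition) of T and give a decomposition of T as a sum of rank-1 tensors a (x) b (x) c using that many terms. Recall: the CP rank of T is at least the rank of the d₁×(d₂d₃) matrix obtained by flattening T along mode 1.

rank(T) = 2

Lower bound: the mode-3 unfolding of T (rows indexed by k, columns by (i,j) = (0,0), (0,1), (1,0), (1,1)) is [[-18, 3, 0, -9], [-6, -3, 0, 9], [18, 1, 0, -3]].
There the 2×2 minor on rows k ∈ {0, 1}, columns (i,j) ∈ {(0,0), (0,1)} is det [[-18, 3], [-6, -3]] = 72 ≠ 0, so this unfolding has rank ≥ 2; CP rank is at least every unfolding rank, so rank(T) ≥ 2. (This is only a lower bound: in general the CP rank may exceed every unfolding rank, so we still need to exhibit 2 rank-1 terms summing to T.)
Upper bound — finding two terms. Write S_k = T[:,:,k] for the frontal slices: S₀ = [[-18, 3], [0, -9]], S₁ = [[-6, -3], [0, 9]], S₂ = [[18, 1], [0, -3]].
If T = a₁ (x) b₁ (x) c₁ + a₂ (x) b₂ (x) c₂ then each S_k = c₁[k]·a₁b₁ᵀ + c₂[k]·a₂b₂ᵀ. S₀ and S₁ are linearly independent, so a₁b₁ᵀ and a₂b₂ᵀ must span the same plane of matrices: they are the rank-1 matrices of the form x·S₀ + y·S₁.
det(x·S₀ + y·S₁) is 162·x² − 108·xy − 54·y² = 54·(x − y)(3·x + y), vanishing at (x:y) = (1:1) and (1:-3).
M₁ = S₀ + S₁ = [[-24, 0], [0, 0]] = (-24)·[1, 0][1, 0]ᵀ and M₂ = S₀ − 3·S₁ = [[0, 12], [0, -36]] = 12·[1, -3][0, 1]ᵀ, so take a₁ = [1, 0], b₁ = [1, 0], a₂ = [1, -3], b₂ = [0, 1].
Each slice is an integer combination of E₁ = a₁b₁ᵀ and E₂ = a₂b₂ᵀ: S₀ = −18·E₁ + 3·E₂, S₁ = −6·E₁ − 3·E₂, S₂ = 18·E₁ + E₂; reading off coefficients, c₁ = [-18, -6, 18] and c₂ = [3, -3, 1].
Hence T = [1, 0] (x) [1, 0] (x) [-18, -6, 18] + [1, -3] (x) [0, 1] (x) [3, -3, 1], so rank(T) ≤ 2.
These bounds meet, so rank(T) = 2.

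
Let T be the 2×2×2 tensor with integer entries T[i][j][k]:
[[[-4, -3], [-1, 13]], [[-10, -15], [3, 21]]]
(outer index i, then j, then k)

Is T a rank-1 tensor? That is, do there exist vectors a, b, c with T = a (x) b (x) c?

No

The mode-3 unfolding of T (rows indexed by k, columns by (i,j) = (0,0), (0,1), (1,0), (1,1)) is [[-4, -1, -10, 3], [-3, 13, -15, 21]].
There the 2×2 minor on rows k ∈ {0, 1}, columns (i,j) ∈ {(0,0), (0,1)} is det [[-4, -1], [-3, 13]] = -55 ≠ 0, so this unfolding has rank ≥ 2; CP rank is at least every unfolding rank, so rank(T) ≥ 2.
In particular rank(T) ≥ 2 > 1, so T is not rank-1.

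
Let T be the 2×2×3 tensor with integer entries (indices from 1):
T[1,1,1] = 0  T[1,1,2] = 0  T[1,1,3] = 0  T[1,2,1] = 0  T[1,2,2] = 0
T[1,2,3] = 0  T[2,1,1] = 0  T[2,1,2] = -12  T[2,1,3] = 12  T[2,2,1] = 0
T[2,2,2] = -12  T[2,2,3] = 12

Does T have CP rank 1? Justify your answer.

The mode-1 fibre T[:,1,2] = [0, -12] gives a = [0, 1] (primitive direction); the mode-2 fibre T[2,:,2] = [-12, -12] gives b = [1, 1]; then c[k] = T[2,1,k] / (a[2]·b[1]) = [0, -12, 12] / 1 = [0, -12, 12].
Expanding [0, 1] (x) [1, 1] (x) [0, -12, 12] reproduces all 12 entries of T, so T = [0, 1] (x) [1, 1] (x) [0, -12, 12] and rank(T) ≤ 1.
Equivalently every frontal slice T[:,:,k] is c[k] times the rank-1 matrix [0, 1] (x) [1, 1]. So T has rank 1 (it is nonzero).

Yes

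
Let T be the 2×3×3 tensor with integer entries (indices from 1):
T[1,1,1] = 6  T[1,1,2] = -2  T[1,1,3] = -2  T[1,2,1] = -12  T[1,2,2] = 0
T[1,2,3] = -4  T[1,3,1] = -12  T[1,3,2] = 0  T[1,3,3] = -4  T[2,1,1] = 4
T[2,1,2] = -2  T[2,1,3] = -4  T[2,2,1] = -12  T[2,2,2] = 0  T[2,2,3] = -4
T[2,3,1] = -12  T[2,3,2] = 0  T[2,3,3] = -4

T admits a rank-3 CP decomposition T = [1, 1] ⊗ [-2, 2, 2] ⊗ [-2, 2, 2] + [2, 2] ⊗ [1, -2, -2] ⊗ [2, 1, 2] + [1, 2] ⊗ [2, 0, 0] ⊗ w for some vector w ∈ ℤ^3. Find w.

w = [-1, 0, -1]

Subtract the known terms from T to get the rank-1 residual R = [1, 2] ⊗ [2, 0, 0] ⊗ w, so R[i,j,k] = a[i]·b[j]·w[k]. Pick indices with nonzero a[1]·b[1] = (1)·(2) = 2. Only the fibre through (1,1,·) is needed: R[1,1,:] = T[1,1,:] − Σₗ aₗ[1]bₗ[1]cₗ = [6, -2, -2] − (1)·(-2)·[-2, 2, 2] − (2)·(1)·[2, 1, 2] = [-2, 0, -2]. Then w[k] = R[1,1,k] / 2 for each k, giving w = [-2, 0, -2] / 2 = [-1, 0, -1].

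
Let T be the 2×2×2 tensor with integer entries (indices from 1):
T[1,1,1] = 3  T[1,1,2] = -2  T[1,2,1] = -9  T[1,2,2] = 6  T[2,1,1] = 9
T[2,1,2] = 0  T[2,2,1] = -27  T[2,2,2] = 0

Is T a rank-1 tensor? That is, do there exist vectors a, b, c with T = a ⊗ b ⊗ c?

No

The mode-1 unfolding of T (rows indexed by i, columns by (j,k) = (1,1), (1,2), (2,1), (2,2)) is [[3, -2, -9, 6], [9, 0, -27, 0]].
There the 2×2 minor on rows i ∈ {1, 2}, columns (j,k) ∈ {(1,1), (1,2)} is det [[3, -2], [9, 0]] = 18 ≠ 0, so this unfolding has rank ≥ 2; CP rank is at least every unfolding rank, so rank(T) ≥ 2.
In particular rank(T) ≥ 2 > 1, so T is not rank-1.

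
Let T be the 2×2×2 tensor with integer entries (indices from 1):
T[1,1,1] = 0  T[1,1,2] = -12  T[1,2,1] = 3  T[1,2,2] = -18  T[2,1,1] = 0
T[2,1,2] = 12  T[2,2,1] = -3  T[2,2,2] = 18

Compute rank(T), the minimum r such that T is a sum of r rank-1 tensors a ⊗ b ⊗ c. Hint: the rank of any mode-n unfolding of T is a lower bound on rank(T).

2

Lower bound: in the mode-2 unfolding of T (rows indexed by j, columns by (i,k)) the 2×2 minor on rows j ∈ {1, 2}, columns (i,k) ∈ {(1,1), (1,2)} is det [[0, -12], [3, -18]] = 36 ≠ 0, so that unfolding has rank ≥ 2 and hence rank(T) ≥ 2 (CP rank is at least every unfolding rank, though it can be larger).
Upper bound: T[i,:,:] = a[i]·M for every slice, with a = [1, -1] and M = [[0, -12], [3, -18]] (rows j, columns k).
Splitting M by its rows (j = 1, 2), M = [1, 0][0, -12]ᵀ + [0, 1][3, -18]ᵀ.
Hence T = [1, -1] ⊗ [1, 0] ⊗ [0, -12] + [1, -1] ⊗ [0, 1] ⊗ [3, -18], so rank(T) ≤ 2.
These bounds meet, so rank(T) = 2.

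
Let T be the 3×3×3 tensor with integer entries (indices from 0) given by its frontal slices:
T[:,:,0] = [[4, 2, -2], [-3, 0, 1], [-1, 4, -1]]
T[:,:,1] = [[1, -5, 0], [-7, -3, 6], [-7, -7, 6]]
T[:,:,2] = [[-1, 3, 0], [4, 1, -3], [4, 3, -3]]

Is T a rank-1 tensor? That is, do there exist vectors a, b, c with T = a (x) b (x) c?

No

The mode-2 unfolding of T (rows indexed by j, columns by (i,k) = (0,0), (0,1), (0,2), (1,0), (1,1), (1,2), (2,0), (2,1), (2,2)) is [[4, 1, -1, -3, -7, 4, -1, -7, 4], [2, -5, 3, 0, -3, 1, 4, -7, 3], [-2, 0, 0, 1, 6, -3, -1, 6, -3]].
There the 3×3 minor on rows j ∈ {0, 1, 2}, columns (i,k) ∈ {(0,0), (0,1), (0,2)} is det [[4, 1, -1], [2, -5, 3], [-2, 0, 0]] = 4 ≠ 0, so this unfolding has rank ≥ 3; CP rank is at least every unfolding rank, so rank(T) ≥ 3.
In particular rank(T) ≥ 3 > 1, so T is not rank-1.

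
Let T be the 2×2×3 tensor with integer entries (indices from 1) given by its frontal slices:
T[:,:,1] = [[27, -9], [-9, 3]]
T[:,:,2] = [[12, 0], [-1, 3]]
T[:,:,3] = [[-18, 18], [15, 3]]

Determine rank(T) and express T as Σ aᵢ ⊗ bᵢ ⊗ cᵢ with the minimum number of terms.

Lower bound: the mode-1 unfolding of T (rows indexed by i, columns by (j,k) = (1,1), (1,2), (1,3), (2,1), (2,2), (2,3)) is [[27, 12, -18, -9, 0, 18], [-9, -1, 15, 3, 3, 3]].
There the 2×2 minor on rows i ∈ {1, 2}, columns (j,k) ∈ {(1,1), (1,2)} is det [[27, 12], [-9, -1]] = 81 ≠ 0, so this unfolding has rank ≥ 2; CP rank is at least every unfolding rank, so rank(T) ≥ 2. (Unfolding ranks only ever bound the CP rank from below — rank(T) can be strictly larger than all of them — so the matching upper bound has to come from an explicit 2-term decomposition.)
Upper bound — finding two terms. Write S_k = T[:,:,k] for the frontal slices: S₁ = [[27, -9], [-9, 3]], S₂ = [[12, 0], [-1, 3]], S₃ = [[-18, 18], [15, 3]].
If T = a₁ ⊗ b₁ ⊗ c₁ + a₂ ⊗ b₂ ⊗ c₂ then each S_k = c₁[k]·a₁b₁ᵀ + c₂[k]·a₂b₂ᵀ. S₁ and S₂ are linearly independent, so a₁b₁ᵀ and a₂b₂ᵀ must span the same plane of matrices: they are the rank-1 matrices of the form x·S₁ + y·S₂.
det(x·S₁ + y·S₂) is 108·xy + 36·y² = 36·(y)(3·x + y), vanishing at (x:y) = (1:0) and (1:-3).
M₁ = S₁ = [[27, -9], [-9, 3]] = 3·(3, -1)(3, -1)ᵀ and M₂ = S₁ − 3·S₂ = [[-9, -9], [-6, -6]] = (-3)·(3, 2)(1, 1)ᵀ, so take a₁ = (3, -1), b₁ = (3, -1), a₂ = (3, 2), b₂ = (1, 1).
Each slice is an integer combination of E₁ = a₁b₁ᵀ and E₂ = a₂b₂ᵀ: S₁ = 3·E₁, S₂ = E₁ + E₂, S₃ = −3·E₁ + 3·E₂; reading off coefficients, c₁ = (3, 1, -3) and c₂ = (0, 1, 3).
Hence T = (3, -1) ⊗ (3, -1) ⊗ (3, 1, -3) + (3, 2) ⊗ (1, 1) ⊗ (0, 1, 3), so rank(T) ≤ 2.
These bounds meet, so rank(T) = 2.
Check entry T[1,2,1] = -9: (3)·(-1)·(3) + (3)·(1)·(0) = -9.

rank(T) = 2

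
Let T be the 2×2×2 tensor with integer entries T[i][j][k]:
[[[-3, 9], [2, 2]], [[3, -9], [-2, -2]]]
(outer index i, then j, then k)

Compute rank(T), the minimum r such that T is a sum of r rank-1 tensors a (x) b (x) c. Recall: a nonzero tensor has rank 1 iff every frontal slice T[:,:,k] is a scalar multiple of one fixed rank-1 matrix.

2

Lower bound: in the mode-2 unfolding of T (rows indexed by j, columns by (i,k)) the 2×2 minor on rows j ∈ {0, 1}, columns (i,k) ∈ {(0,0), (0,1)} is det [[-3, 9], [2, 2]] = -24 ≠ 0, so that unfolding has rank ≥ 2 and hence rank(T) ≥ 2 (CP rank is at least every unfolding rank, though it can be larger).
Upper bound: T[i,:,:] = a[i]·M for every slice, with a = [1, -1] and M = [[-3, 9], [2, 2]] (rows j, columns k).
Splitting M by its rows (j = 0, 1), M = [1, 0][-3, 9]ᵀ + [0, 1][2, 2]ᵀ.
Hence T = [1, -1] (x) [1, 0] (x) [-3, 9] + [1, -1] (x) [0, 1] (x) [2, 2], so rank(T) ≤ 2.
These bounds meet, so rank(T) = 2.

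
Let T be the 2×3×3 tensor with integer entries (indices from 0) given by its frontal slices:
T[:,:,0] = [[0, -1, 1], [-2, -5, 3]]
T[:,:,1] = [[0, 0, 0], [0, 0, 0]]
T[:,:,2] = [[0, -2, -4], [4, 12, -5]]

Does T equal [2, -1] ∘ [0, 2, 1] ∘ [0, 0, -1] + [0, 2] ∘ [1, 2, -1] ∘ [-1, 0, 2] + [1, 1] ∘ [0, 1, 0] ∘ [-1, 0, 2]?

Reconstruct entry (0,2,0) from the claimed factors: Σₗ aₗ[0]bₗ[2]cₗ[0] = (2)·(1)·(0) + (0)·(-1)·(-1) + (1)·(0)·(-1) = 0, but T[0,2,0] = 1. The claim is false.

No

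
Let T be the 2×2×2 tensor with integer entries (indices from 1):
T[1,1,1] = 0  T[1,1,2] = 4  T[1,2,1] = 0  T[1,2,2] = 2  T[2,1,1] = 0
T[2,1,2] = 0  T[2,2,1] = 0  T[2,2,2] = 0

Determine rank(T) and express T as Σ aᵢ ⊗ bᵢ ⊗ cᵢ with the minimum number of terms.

rank(T) = 1

Lower bound: T ≠ 0 (e.g. T[1,1,2] = 4), so rank(T) ≥ 1.
Upper bound: if T = a ⊗ b ⊗ c then every fibre of T is a multiple of the corresponding factor, so read the factors off the fibres through the nonzero entry T[1,1,2] = 4.
The mode-1 fibre T[:,1,2] = [4, 0] gives a = [1, 0] (primitive direction); the mode-2 fibre T[1,:,2] = [4, 2] gives b = [2, 1]; then c[k] = T[1,1,k] / (a[1]·b[1]) = [0, 4] / 2 = [0, 2].
Expanding [1, 0] ⊗ [2, 1] ⊗ [0, 2] reproduces all 8 entries of T, so T = [1, 0] ⊗ [2, 1] ⊗ [0, 2] and rank(T) ≤ 1.
These bounds meet, so rank(T) = 1.
Check entry T[2,2,1] = 0: (0)·(1)·(0) = 0.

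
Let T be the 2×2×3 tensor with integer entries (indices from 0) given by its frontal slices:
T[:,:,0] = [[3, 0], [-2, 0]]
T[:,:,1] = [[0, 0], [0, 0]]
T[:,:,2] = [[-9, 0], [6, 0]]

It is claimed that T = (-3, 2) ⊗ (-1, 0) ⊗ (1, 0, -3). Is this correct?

Yes

Reconstruct entrywise from the claimed factors. For example, T[1,1,1] = 0 and Σₗ aₗ[1]bₗ[1]cₗ[1] = (2)·(0)·(0) = 0; checking all 12 entries, every one matches. The claim holds.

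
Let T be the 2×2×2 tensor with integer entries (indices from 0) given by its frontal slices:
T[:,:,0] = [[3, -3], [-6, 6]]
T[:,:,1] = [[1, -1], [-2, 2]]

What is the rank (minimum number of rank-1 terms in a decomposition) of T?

1

Lower bound: T ≠ 0 (e.g. T[0,0,0] = 3), so rank(T) ≥ 1.
Upper bound: the mode-1 fibre T[:,0,0] = [3, -6] gives a = [1, -2] (primitive direction); the mode-2 fibre T[0,:,0] = [3, -3] gives b = [1, -1]; then c[k] = T[0,0,k] / (a[0]·b[0]) = [3, 1] / 1 = [3, 1].
Expanding [1, -2] ⊗ [1, -1] ⊗ [3, 1] reproduces all 8 entries of T, so T = [1, -2] ⊗ [1, -1] ⊗ [3, 1] and rank(T) ≤ 1.
These bounds meet, so rank(T) = 1.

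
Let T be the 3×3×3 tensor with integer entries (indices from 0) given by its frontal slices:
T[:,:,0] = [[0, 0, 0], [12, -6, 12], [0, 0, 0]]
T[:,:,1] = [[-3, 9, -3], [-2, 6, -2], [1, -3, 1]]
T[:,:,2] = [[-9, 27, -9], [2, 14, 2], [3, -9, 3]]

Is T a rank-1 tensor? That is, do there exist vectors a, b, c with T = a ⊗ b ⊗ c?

The mode-1 unfolding of T (rows indexed by i, columns by (j,k) = (0,0), (0,1), (0,2), (1,0), (1,1), (1,2), (2,0), (2,1), (2,2)) is [[0, -3, -9, 0, 9, 27, 0, -3, -9], [12, -2, 2, -6, 6, 14, 12, -2, 2], [0, 1, 3, 0, -3, -9, 0, 1, 3]].
There the 2×2 minor on rows i ∈ {0, 1}, columns (j,k) ∈ {(0,0), (0,1)} is det [[0, -3], [12, -2]] = 36 ≠ 0, so this unfolding has rank ≥ 2; CP rank is at least every unfolding rank, so rank(T) ≥ 2.
In particular rank(T) ≥ 2 > 1, so T is not rank-1.

No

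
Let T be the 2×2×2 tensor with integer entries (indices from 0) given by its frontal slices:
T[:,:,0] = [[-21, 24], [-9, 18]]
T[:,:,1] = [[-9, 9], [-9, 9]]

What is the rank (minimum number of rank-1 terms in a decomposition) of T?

2

Lower bound: the mode-1 unfolding of T (rows indexed by i, columns by (j,k) = (0,0), (0,1), (1,0), (1,1)) is [[-21, -9, 24, 9], [-9, -9, 18, 9]].
There the 2×2 minor on rows i ∈ {0, 1}, columns (j,k) ∈ {(0,0), (0,1)} is det [[-21, -9], [-9, -9]] = 108 ≠ 0, so this unfolding has rank ≥ 2; CP rank is at least every unfolding rank, so rank(T) ≥ 2. (This is only a lower bound: in general the CP rank may exceed every unfolding rank, so we still need to exhibit 2 rank-1 terms summing to T.)
Upper bound — finding two terms. Write S_k = T[:,:,k] for the frontal slices: S₀ = [[-21, 24], [-9, 18]], S₁ = [[-9, 9], [-9, 9]].
If T = a₁ ∘ b₁ ∘ c₁ + a₂ ∘ b₂ ∘ c₂ then each S_k = c₁[k]·a₁b₁ᵀ + c₂[k]·a₂b₂ᵀ. S₀ and S₁ are linearly independent, so a₁b₁ᵀ and a₂b₂ᵀ must span the same plane of matrices: they are the rank-1 matrices of the form x·S₀ + y·S₁.
det(x·S₀ + y·S₁) is −162·x² − 54·xy = (-54)·(3·x + y)(x), vanishing at (x:y) = (1:-3) and (0:1).
M₁ = S₀ − 3·S₁ = [[6, -3], [18, -9]] = 3·[1, 3][2, -1]ᵀ and M₂ = S₁ = [[-9, 9], [-9, 9]] = (-9)·[1, 1][1, -1]ᵀ, so take a₁ = [1, 3], b₁ = [2, -1], a₂ = [1, 1], b₂ = [1, -1].
Each slice is an integer combination of E₁ = a₁b₁ᵀ and E₂ = a₂b₂ᵀ: S₀ = 3·E₁ − 27·E₂, S₁ = −9·E₂; reading off coefficients, c₁ = [3, 0] and c₂ = [-27, -9].
Hence T = [1, 3] ∘ [2, -1] ∘ [3, 0] + [1, 1] ∘ [1, -1] ∘ [-27, -9], so rank(T) ≤ 2.
These bounds meet, so rank(T) = 2.
Check entry T[1,1,0] = 18: (3)·(-1)·(3) + (1)·(-1)·(-27) = 18.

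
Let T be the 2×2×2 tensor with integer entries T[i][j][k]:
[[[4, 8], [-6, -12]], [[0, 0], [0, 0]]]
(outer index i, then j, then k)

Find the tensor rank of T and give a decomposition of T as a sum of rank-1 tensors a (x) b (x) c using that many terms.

rank(T) = 1

Lower bound: T ≠ 0 (e.g. T[0,0,0] = 4), so rank(T) ≥ 1.
Upper bound: if T = a (x) b (x) c then every fibre of T is a multiple of the corresponding factor, so read the factors off the fibres through the nonzero entry T[0,0,0] = 4.
The mode-1 fibre T[:,0,0] = [4, 0] gives a = [1, 0] (primitive direction); the mode-2 fibre T[0,:,0] = [4, -6] gives b = [2, -3]; then c[k] = T[0,0,k] / (a[0]·b[0]) = [4, 8] / 2 = [2, 4].
Expanding [1, 0] (x) [2, -3] (x) [2, 4] reproduces all 8 entries of T, so T = [1, 0] (x) [2, -3] (x) [2, 4] and rank(T) ≤ 1.
These bounds meet, so rank(T) = 1.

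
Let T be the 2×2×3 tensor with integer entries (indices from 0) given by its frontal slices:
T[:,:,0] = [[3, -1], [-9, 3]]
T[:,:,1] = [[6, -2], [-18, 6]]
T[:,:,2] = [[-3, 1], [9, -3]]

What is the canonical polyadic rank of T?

1

Lower bound: T ≠ 0 (e.g. T[0,0,0] = 3), so rank(T) ≥ 1.
Upper bound: if T = a (x) b (x) c then every fibre of T is a multiple of the corresponding factor, so read the factors off the fibres through the nonzero entry T[0,0,0] = 3.
The mode-1 fibre T[:,0,0] = [3, -9] gives a = (1, -3) (primitive direction); the mode-2 fibre T[0,:,0] = [3, -1] gives b = (3, -1); then c[k] = T[0,0,k] / (a[0]·b[0]) = [3, 6, -3] / 3 = (1, 2, -1).
Expanding (1, -3) (x) (3, -1) (x) (1, 2, -1) reproduces all 12 entries of T, so T = (1, -3) (x) (3, -1) (x) (1, 2, -1) and rank(T) ≤ 1.
These bounds meet, so rank(T) = 1.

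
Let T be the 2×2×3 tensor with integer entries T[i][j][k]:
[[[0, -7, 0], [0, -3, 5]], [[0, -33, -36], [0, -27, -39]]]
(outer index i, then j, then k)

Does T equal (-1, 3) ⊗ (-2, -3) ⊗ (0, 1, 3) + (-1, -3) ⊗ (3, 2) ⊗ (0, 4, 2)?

No

Reconstruct entry (0,0,1) from the claimed factors: Σₗ aₗ[0]bₗ[0]cₗ[1] = (-1)·(-2)·(1) + (-1)·(3)·(4) = -10, but T[0,0,1] = -7. The claim is false.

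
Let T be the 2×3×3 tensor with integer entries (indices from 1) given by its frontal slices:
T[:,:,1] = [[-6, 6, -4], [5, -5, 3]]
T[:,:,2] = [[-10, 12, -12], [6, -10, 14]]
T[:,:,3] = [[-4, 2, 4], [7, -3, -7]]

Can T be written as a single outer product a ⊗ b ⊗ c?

The mode-2 unfolding of T (rows indexed by j, columns by (i,k) = (1,1), (1,2), (1,3), (2,1), (2,2), (2,3)) is [[-6, -10, -4, 5, 6, 7], [6, 12, 2, -5, -10, -3], [-4, -12, 4, 3, 14, -7]].
There the 3×3 minor on rows j ∈ {1, 2, 3}, columns (i,k) ∈ {(1,1), (1,2), (1,3)} is det [[-6, -10, -4], [6, 12, 2], [-4, -12, 4]] = -16 ≠ 0, so this unfolding has rank ≥ 3; CP rank is at least every unfolding rank, so rank(T) ≥ 3.
In particular rank(T) ≥ 3 > 1, so T is not rank-1.

No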